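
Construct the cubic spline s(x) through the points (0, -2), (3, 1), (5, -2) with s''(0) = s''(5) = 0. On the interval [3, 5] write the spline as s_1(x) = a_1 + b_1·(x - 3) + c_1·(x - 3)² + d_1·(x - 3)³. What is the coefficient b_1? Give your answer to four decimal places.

-0.5000

Let m_i = s''(x_i). Step sizes h_i = 3, 2; slopes of the chords Δ_i = (y_(i+1) - y_i)/h_i = 1, -3/2.
  3·m_0 + 10·m_1 + 2·m_2 = 6(Δ_1 - Δ_0) = -15
Natural end conditions: m_0 = m_2 = 0.
Solving: m_0 = 0, m_1 = -3/2, m_2 = 0.
On [3, 5], with s_1(x) = a_1 + b_1·(x - 3) + c_1·(x - 3)² + d_1·(x - 3)³: c_1 = m_1/2 = -3/4, d_1 = (m_2 - m_1)/(6h_1) = 1/8, b_1 = Δ_1 - h_1(2m_1 + m_2)/6 = -1/2.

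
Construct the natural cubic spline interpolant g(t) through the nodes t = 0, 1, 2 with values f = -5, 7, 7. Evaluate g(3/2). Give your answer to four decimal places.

Write M_i for g''(x_i). With h_i = 1, 1 and divided differences Δ_i = 12, 0, the continuity of g' gives the tridiagonal system
  1·M_0 + 4·M_1 + 1·M_2 = 6(Δ_1 - Δ_0) = -72
Natural end conditions: M_0 = M_2 = 0.
Solving the tridiagonal system: M_0 = 0, M_1 = -18, M_2 = 0.
On [1, 2], g(t) = 7 + 6·(t - 1) - 9·(t - 1)² + 3·(t - 1)³.
With (t - 1) = 1/2: g(3/2) = 65/8.

8.1250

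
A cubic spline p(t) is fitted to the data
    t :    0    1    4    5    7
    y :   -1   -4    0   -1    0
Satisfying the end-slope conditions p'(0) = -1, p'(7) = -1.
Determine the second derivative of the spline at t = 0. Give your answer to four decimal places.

-9.0273

Put m_i = p'' at the i-th knot. Here h = (1, 3, 1, 2) and Δ = (-3, 4/3, -1, 1/2), so the interior equations h_(i-1)·m_(i-1) + 2(h_(i-1)+h_i)·m_i + h_i·m_(i+1) = 6(Δ_i − Δ_(i-1)) read
  1·m_0 + 8·m_1 + 3·m_2 = 6(Δ_1 - Δ_0) = 26
  3·m_1 + 8·m_2 + 1·m_3 = 6(Δ_2 - Δ_1) = -14
  1·m_2 + 6·m_3 + 2·m_4 = 6(Δ_3 - Δ_2) = 9
Clamped end conditions give two more equations: 2h_0·m_0 + h_0·m_1 = 6(Δ_0 - p'(0)) = -12 and h_3·m_3 + 2h_3·m_4 = 6(p'(7) - Δ_3) = -9.
Forward elimination and back-substitution give m_0 = -993/110, m_1 = 333/55, m_2 = -295/66, m_3 = 593/165, m_4 = -2671/660.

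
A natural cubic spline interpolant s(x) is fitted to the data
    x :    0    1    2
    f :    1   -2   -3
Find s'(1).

Put M_i = s'' at the i-th knot. Here h = (1, 1) and Δ = (-3, -1), so the interior equations h_(i-1)·M_(i-1) + 2(h_(i-1)+h_i)·M_i + h_i·M_(i+1) = 6(Δ_i − Δ_(i-1)) read
  1·M_0 + 4·M_1 + 1·M_2 = 6(Δ_1 - Δ_0) = 12
Natural end conditions: M_0 = M_2 = 0.
Forward elimination and back-substitution give M_0 = 0, M_1 = 3, M_2 = 0.
On [1, 2], s'(x) = b_1 + 2c_1·(x - 1) + 3d_1·(x - 1)² with b_1 = Δ_1 - h_1(2M_1 + M_2)/6 = -2, c_1 = M_1/2 = 3/2, d_1 = (M_2 - M_1)/(6h_1) = -1/2. So s'(1) = -2.

-2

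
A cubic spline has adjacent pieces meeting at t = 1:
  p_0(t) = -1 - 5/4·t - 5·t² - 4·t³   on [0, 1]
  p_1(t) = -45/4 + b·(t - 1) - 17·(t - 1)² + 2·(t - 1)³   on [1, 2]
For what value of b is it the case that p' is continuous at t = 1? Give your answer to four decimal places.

-23.2500

p_0'(t) = -5/4 - 10·t - 12·t², so p_0'(1) = -93/4. On the right, p_1'(1) = b, so b = -93/4.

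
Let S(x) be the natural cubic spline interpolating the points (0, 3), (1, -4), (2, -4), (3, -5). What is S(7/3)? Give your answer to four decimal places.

Write M_i for S''(x_i). With h_i = 1, 1, 1 and divided differences Δ_i = -7, 0, -1, the continuity of S' gives the tridiagonal system
  1·M_0 + 4·M_1 + 1·M_2 = 6(Δ_1 - Δ_0) = 42
  1·M_1 + 4·M_2 + 1·M_3 = 6(Δ_2 - Δ_1) = -6
Natural end conditions: M_0 = M_3 = 0.
Solving the tridiagonal system: M_0 = 0, M_1 = 58/5, M_2 = -22/5, M_3 = 0.
On [2, 3], S(x) = -4 + 7/15·(x - 2) - 11/5·(x - 2)² + 11/15·(x - 2)³.
With (x - 2) = 1/3: S(7/3) = -329/81.

-4.0617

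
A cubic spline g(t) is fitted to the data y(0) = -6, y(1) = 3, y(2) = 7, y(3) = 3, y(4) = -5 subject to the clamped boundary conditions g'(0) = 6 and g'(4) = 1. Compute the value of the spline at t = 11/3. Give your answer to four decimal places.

-3.7646

Write σ_i for g''(x_i). With h_i = 1, 1, 1, 1 and divided differences Δ_i = 9, 4, -4, -8, the continuity of g' gives the tridiagonal system
  1·σ_0 + 4·σ_1 + 1·σ_2 = 6(Δ_1 - Δ_0) = -30
  1·σ_1 + 4·σ_2 + 1·σ_3 = 6(Δ_2 - Δ_1) = -48
  1·σ_2 + 4·σ_3 + 1·σ_4 = 6(Δ_3 - Δ_2) = -24
Clamped end conditions give two more equations: 2h_0·σ_0 + h_0·σ_1 = 6(Δ_0 - g'(0)) = 18 and h_3·σ_3 + 2h_3·σ_4 = 6(g'(4) - Δ_3) = 54.
Solving: σ_0 = 191/14, σ_1 = -65/7, σ_2 = -13/2, σ_3 = -89/7, σ_4 = 467/14.
On [3, 4], g(t) = 3 - 261/28·(t - 3) - 89/14·(t - 3)² + 215/28·(t - 3)³.
With (t - 3) = 2/3: g(11/3) = -1423/378.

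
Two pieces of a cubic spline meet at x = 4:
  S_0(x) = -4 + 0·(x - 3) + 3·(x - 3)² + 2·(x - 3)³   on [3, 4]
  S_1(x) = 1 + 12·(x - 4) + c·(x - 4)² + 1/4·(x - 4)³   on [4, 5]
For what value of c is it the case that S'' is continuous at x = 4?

S_0''(x) = 6 + 12·(x - 3), so S_0''(4) = 18. On the right, S_1''(4) = 2c, so c = 9.

9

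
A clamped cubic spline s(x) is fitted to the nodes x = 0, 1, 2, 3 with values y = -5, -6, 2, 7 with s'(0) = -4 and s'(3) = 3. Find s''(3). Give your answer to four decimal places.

-2.1333

With M_i denoting the second derivative at x_i, h_i = 1, 1, 1, and Δ_i = (y_(i+1) − y_i)/h_i = -1, 8, 5:
  1·M_0 + 4·M_1 + 1·M_2 = 6(Δ_1 - Δ_0) = 54
  1·M_1 + 4·M_2 + 1·M_3 = 6(Δ_2 - Δ_1) = -18
Clamped end conditions give two more equations: 2h_0·M_0 + h_0·M_1 = 6(Δ_0 - s'(0)) = 18 and h_2·M_2 + 2h_2·M_3 = 6(s'(3) - Δ_2) = -12.
Solving: M_0 = 22/15, M_1 = 226/15, M_2 = -116/15, M_3 = -32/15.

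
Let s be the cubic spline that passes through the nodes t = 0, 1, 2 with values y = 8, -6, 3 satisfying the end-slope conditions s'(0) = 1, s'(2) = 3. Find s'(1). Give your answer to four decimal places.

Let σ_i = s''(x_i). Step sizes h_i = 1, 1; slopes of the chords Δ_i = (y_(i+1) - y_i)/h_i = -14, 9.
  1·σ_0 + 4·σ_1 + 1·σ_2 = 6(Δ_1 - Δ_0) = 138
Clamped end conditions give two more equations: 2h_0·σ_0 + h_0·σ_1 = 6(Δ_0 - s'(0)) = -90 and h_1·σ_1 + 2h_1·σ_2 = 6(s'(2) - Δ_1) = -36.
Hence σ_0 = -157/2, σ_1 = 67, σ_2 = -103/2.
On [1, 2], s'(t) = b_1 + 2c_1·(t - 1) + 3d_1·(t - 1)² with b_1 = Δ_1 - h_1(2σ_1 + σ_2)/6 = -19/4, c_1 = σ_1/2 = 67/2, d_1 = (σ_2 - σ_1)/(6h_1) = -79/4. So s'(1) = -19/4.

-4.7500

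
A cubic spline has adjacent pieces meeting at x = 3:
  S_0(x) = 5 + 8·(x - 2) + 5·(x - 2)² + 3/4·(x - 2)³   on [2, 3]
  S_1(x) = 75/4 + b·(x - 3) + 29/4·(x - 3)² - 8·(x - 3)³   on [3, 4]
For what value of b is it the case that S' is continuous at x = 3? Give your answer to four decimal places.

20.2500

S_0'(x) = 8 + 10·(x - 2) + 9/4·(x - 2)², so S_0'(3) = 81/4. On the right, S_1'(3) = b, so b = 81/4.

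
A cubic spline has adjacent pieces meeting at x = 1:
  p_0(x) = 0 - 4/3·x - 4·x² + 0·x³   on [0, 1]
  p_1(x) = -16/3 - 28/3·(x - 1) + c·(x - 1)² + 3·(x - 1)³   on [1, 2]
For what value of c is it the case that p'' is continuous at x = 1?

p_0''(x) = -8 + 0·x, so p_0''(1) = -8. On the right, p_1''(1) = 2c, so c = -4.

-4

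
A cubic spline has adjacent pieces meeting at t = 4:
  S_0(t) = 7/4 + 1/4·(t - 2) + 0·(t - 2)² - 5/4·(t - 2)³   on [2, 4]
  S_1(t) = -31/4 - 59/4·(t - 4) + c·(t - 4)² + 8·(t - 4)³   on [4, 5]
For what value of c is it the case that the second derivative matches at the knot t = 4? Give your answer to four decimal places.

-7.5000

S_0''(t) = 0 - 15/2·(t - 2), so S_0''(4) = -15. On the right, S_1''(4) = 2c, so c = -15/2.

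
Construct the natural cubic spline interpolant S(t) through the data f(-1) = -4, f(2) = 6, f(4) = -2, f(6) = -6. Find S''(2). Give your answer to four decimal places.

With σ_i denoting the second derivative at x_i, h_i = 3, 2, 2, and Δ_i = (y_(i+1) − y_i)/h_i = 10/3, -4, -2:
  3·σ_0 + 10·σ_1 + 2·σ_2 = 6(Δ_1 - Δ_0) = -44
  2·σ_1 + 8·σ_2 + 2·σ_3 = 6(Δ_2 - Δ_1) = 12
Natural end conditions: σ_0 = σ_3 = 0.
Solving: σ_0 = 0, σ_1 = -94/19, σ_2 = 52/19, σ_3 = 0.

-4.9474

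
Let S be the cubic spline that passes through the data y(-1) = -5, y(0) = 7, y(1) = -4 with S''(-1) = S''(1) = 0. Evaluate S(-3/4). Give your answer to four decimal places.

Let m_i = S''(x_i). Step sizes h_i = 1, 1; slopes of the chords Δ_i = (y_(i+1) - y_i)/h_i = 12, -11.
  1·m_0 + 4·m_1 + 1·m_2 = 6(Δ_1 - Δ_0) = -138
Natural end conditions: m_0 = m_2 = 0.
Solving: m_0 = 0, m_1 = -69/2, m_2 = 0.
On [-1, 0], S(x) = -5 + 71/4·(x + 1) + 0·(x + 1)² - 23/4·(x + 1)³.
With (x + 1) = 1/4: S(-3/4) = -167/256.

-0.6523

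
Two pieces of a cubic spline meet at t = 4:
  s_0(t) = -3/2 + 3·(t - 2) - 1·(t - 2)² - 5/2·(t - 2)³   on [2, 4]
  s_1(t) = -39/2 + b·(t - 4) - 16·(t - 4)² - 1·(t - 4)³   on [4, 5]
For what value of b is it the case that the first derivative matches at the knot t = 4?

-31

s_0'(t) = 3 - 2·(t - 2) - 15/2·(t - 2)², so s_0'(4) = -31. On the right, s_1'(4) = b, so b = -31.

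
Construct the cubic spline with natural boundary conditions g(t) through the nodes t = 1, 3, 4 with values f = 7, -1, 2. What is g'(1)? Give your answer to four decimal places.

With m_i denoting the second derivative at x_i, h_i = 2, 1, and Δ_i = (y_(i+1) − y_i)/h_i = -4, 3:
  2·m_0 + 6·m_1 + 1·m_2 = 6(Δ_1 - Δ_0) = 42
Natural end conditions: m_0 = m_2 = 0.
Solving: m_0 = 0, m_1 = 7, m_2 = 0.
On [1, 3], g'(t) = b_0 + 2c_0·(t - 1) + 3d_0·(t - 1)² with b_0 = Δ_0 - h_0(2m_0 + m_1)/6 = -19/3, c_0 = m_0/2 = 0, d_0 = (m_1 - m_0)/(6h_0) = 7/12. So g'(1) = -19/3.

-6.3333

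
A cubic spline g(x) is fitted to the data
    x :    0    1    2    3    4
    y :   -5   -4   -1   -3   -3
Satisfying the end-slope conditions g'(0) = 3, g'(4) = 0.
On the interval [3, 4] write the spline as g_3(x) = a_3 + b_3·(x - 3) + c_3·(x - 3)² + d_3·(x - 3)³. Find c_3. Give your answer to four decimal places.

3.3214

With M_i denoting the second derivative at x_i, h_i = 1, 1, 1, 1, and Δ_i = (y_(i+1) − y_i)/h_i = 1, 3, -2, 0:
  1·M_0 + 4·M_1 + 1·M_2 = 6(Δ_1 - Δ_0) = 12
  1·M_1 + 4·M_2 + 1·M_3 = 6(Δ_2 - Δ_1) = -30
  1·M_2 + 4·M_3 + 1·M_4 = 6(Δ_3 - Δ_2) = 12
Clamped end conditions give two more equations: 2h_0·M_0 + h_0·M_1 = 6(Δ_0 - g'(0)) = -12 and h_3·M_3 + 2h_3·M_4 = 6(g'(4) - Δ_3) = 0.
Hence M_0 = -285/28, M_1 = 117/14, M_2 = -45/4, M_3 = 93/14, M_4 = -93/28.
On [3, 4], with g_3(x) = a_3 + b_3·(x - 3) + c_3·(x - 3)² + d_3·(x - 3)³: c_3 = M_3/2 = 93/28, d_3 = (M_4 - M_3)/(6h_3) = -93/56, b_3 = Δ_3 - h_3(2M_3 + M_4)/6 = -93/56.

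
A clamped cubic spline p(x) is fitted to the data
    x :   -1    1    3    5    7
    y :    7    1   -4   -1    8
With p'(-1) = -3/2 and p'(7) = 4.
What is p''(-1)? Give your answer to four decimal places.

Write m_i for p''(x_i). With h_i = 2, 2, 2, 2 and divided differences Δ_i = -3, -5/2, 3/2, 9/2, the continuity of p' gives the tridiagonal system
  2·m_0 + 8·m_1 + 2·m_2 = 6(Δ_1 - Δ_0) = 3
  2·m_1 + 8·m_2 + 2·m_3 = 6(Δ_2 - Δ_1) = 24
  2·m_2 + 8·m_3 + 2·m_4 = 6(Δ_3 - Δ_2) = 18
Clamped end conditions give two more equations: 2h_0·m_0 + h_0·m_1 = 6(Δ_0 - p'(-1)) = -9 and h_3·m_3 + 2h_3·m_4 = 6(p'(7) - Δ_3) = -3.
Forward elimination and back-substitution give m_0 = -137/56, m_1 = 11/28, m_2 = 19/8, m_3 = 59/28, m_4 = -101/56.

-2.4464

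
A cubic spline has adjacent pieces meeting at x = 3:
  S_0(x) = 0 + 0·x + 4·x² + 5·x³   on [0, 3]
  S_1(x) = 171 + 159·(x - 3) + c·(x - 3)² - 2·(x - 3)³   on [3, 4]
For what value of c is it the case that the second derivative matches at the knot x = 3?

49

S_0''(x) = 8 + 30·x, so S_0''(3) = 98. On the right, S_1''(3) = 2c, so c = 49.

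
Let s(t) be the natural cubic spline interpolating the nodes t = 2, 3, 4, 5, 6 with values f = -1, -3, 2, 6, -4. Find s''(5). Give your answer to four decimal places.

Write M_i for s''(x_i). With h_i = 1, 1, 1, 1 and divided differences Δ_i = -2, 5, 4, -10, the continuity of s' gives the tridiagonal system
  1·M_0 + 4·M_1 + 1·M_2 = 6(Δ_1 - Δ_0) = 42
  1·M_1 + 4·M_2 + 1·M_3 = 6(Δ_2 - Δ_1) = -6
  1·M_2 + 4·M_3 + 1·M_4 = 6(Δ_3 - Δ_2) = -84
Natural end conditions: M_0 = M_4 = 0.
Forward elimination and back-substitution give M_0 = 0, M_1 = 285/28, M_2 = 9/7, M_3 = -597/28, M_4 = 0.

-21.3214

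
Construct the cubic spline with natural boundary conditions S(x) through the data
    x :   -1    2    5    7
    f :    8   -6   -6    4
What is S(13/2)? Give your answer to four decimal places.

Write σ_i for S''(x_i). With h_i = 3, 3, 2 and divided differences Δ_i = -14/3, 0, 5, the continuity of S' gives the tridiagonal system
  3·σ_0 + 12·σ_1 + 3·σ_2 = 6(Δ_1 - Δ_0) = 28
  3·σ_1 + 10·σ_2 + 2·σ_3 = 6(Δ_2 - Δ_1) = 30
Natural end conditions: σ_0 = σ_3 = 0.
Solving the tridiagonal system: σ_0 = 0, σ_1 = 190/111, σ_2 = 92/37, σ_3 = 0.
On [5, 7], S(x) = -6 + 371/111·(x - 5) + 46/37·(x - 5)² - 23/111·(x - 5)³.
With (x - 5) = 3/2: S(13/2) = 329/296.

1.1115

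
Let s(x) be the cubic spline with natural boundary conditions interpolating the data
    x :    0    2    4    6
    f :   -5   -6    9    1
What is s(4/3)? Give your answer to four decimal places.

With m_i denoting the second derivative at x_i, h_i = 2, 2, 2, and Δ_i = (y_(i+1) − y_i)/h_i = -1/2, 15/2, -4:
  2·m_0 + 8·m_1 + 2·m_2 = 6(Δ_1 - Δ_0) = 48
  2·m_1 + 8·m_2 + 2·m_3 = 6(Δ_2 - Δ_1) = -69
Natural end conditions: m_0 = m_3 = 0.
Forward elimination and back-substitution give m_0 = 0, m_1 = 87/10, m_2 = -54/5, m_3 = 0.
On [0, 2], s(x) = -5 - 17/5·x + 0·x² + 29/40·x³.
With x = 4/3: s(4/3) = -211/27.

-7.8148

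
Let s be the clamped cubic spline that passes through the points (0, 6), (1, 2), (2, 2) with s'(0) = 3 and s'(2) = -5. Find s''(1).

20

Let m_i = s''(x_i). Step sizes h_i = 1, 1; slopes of the chords Δ_i = (y_(i+1) - y_i)/h_i = -4, 0.
  1·m_0 + 4·m_1 + 1·m_2 = 6(Δ_1 - Δ_0) = 24
Clamped end conditions give two more equations: 2h_0·m_0 + h_0·m_1 = 6(Δ_0 - s'(0)) = -42 and h_1·m_1 + 2h_1·m_2 = 6(s'(2) - Δ_1) = -30.
Forward elimination and back-substitution give m_0 = -31, m_1 = 20, m_2 = -25.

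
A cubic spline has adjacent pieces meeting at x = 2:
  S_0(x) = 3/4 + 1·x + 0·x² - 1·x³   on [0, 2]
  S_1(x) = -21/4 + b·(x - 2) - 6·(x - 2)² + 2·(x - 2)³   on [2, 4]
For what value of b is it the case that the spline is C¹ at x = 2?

S_0'(x) = 1 + 0·x - 3·x², so S_0'(2) = -11. On the right, S_1'(2) = b, so b = -11.

-11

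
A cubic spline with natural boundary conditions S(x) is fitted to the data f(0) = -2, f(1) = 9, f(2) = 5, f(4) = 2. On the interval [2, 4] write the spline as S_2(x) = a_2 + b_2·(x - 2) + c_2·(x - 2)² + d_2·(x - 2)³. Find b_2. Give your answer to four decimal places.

Write σ_i for S''(x_i). With h_i = 1, 1, 2 and divided differences Δ_i = 11, -4, -3/2, the continuity of S' gives the tridiagonal system
  1·σ_0 + 4·σ_1 + 1·σ_2 = 6(Δ_1 - Δ_0) = -90
  1·σ_1 + 6·σ_2 + 2·σ_3 = 6(Δ_2 - Δ_1) = 15
Natural end conditions: σ_0 = σ_3 = 0.
Hence σ_0 = 0, σ_1 = -555/23, σ_2 = 150/23, σ_3 = 0.
On [2, 4], with S_2(x) = a_2 + b_2·(x - 2) + c_2·(x - 2)² + d_2·(x - 2)³: c_2 = σ_2/2 = 75/23, d_2 = (σ_3 - σ_2)/(6h_2) = -25/46, b_2 = Δ_2 - h_2(2σ_2 + σ_3)/6 = -269/46.

-5.8478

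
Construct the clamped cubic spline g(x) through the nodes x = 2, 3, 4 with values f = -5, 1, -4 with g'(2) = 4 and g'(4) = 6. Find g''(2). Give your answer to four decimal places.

23.5000

Put σ_i = g'' at the i-th knot. Here h = (1, 1) and Δ = (6, -5), so the interior equations h_(i-1)·σ_(i-1) + 2(h_(i-1)+h_i)·σ_i + h_i·σ_(i+1) = 6(Δ_i − Δ_(i-1)) read
  1·σ_0 + 4·σ_1 + 1·σ_2 = 6(Δ_1 - Δ_0) = -66
Clamped end conditions give two more equations: 2h_0·σ_0 + h_0·σ_1 = 6(Δ_0 - g'(2)) = 12 and h_1·σ_1 + 2h_1·σ_2 = 6(g'(4) - Δ_1) = 66.
Solving the tridiagonal system: σ_0 = 47/2, σ_1 = -35, σ_2 = 101/2.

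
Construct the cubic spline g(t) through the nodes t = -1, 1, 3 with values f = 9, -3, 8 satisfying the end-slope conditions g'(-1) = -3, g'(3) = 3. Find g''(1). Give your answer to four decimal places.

Put M_i = g'' at the i-th knot. Here h = (2, 2) and Δ = (-6, 11/2), so the interior equations h_(i-1)·M_(i-1) + 2(h_(i-1)+h_i)·M_i + h_i·M_(i+1) = 6(Δ_i − Δ_(i-1)) read
  2·M_0 + 8·M_1 + 2·M_2 = 6(Δ_1 - Δ_0) = 69
Clamped end conditions give two more equations: 2h_0·M_0 + h_0·M_1 = 6(Δ_0 - g'(-1)) = -18 and h_1·M_1 + 2h_1·M_2 = 6(g'(3) - Δ_1) = -15.
Hence M_0 = -93/8, M_1 = 57/4, M_2 = -87/8.

14.2500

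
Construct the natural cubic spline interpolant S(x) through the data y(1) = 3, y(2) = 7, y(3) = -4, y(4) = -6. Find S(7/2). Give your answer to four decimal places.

Put σ_i = S'' at the i-th knot. Here h = (1, 1, 1) and Δ = (4, -11, -2), so the interior equations h_(i-1)·σ_(i-1) + 2(h_(i-1)+h_i)·σ_i + h_i·σ_(i+1) = 6(Δ_i − Δ_(i-1)) read
  1·σ_0 + 4·σ_1 + 1·σ_2 = 6(Δ_1 - Δ_0) = -90
  1·σ_1 + 4·σ_2 + 1·σ_3 = 6(Δ_2 - Δ_1) = 54
Natural end conditions: σ_0 = σ_3 = 0.
Hence σ_0 = 0, σ_1 = -138/5, σ_2 = 102/5, σ_3 = 0.
On [3, 4], S(x) = -4 - 44/5·(x - 3) + 51/5·(x - 3)² - 17/5·(x - 3)³.
With (x - 3) = 1/2: S(7/2) = -251/40.

-6.2750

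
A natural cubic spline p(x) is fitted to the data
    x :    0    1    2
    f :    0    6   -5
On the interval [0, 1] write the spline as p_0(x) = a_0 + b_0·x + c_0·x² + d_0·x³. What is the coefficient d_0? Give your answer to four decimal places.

Put σ_i = p'' at the i-th knot. Here h = (1, 1) and Δ = (6, -11), so the interior equations h_(i-1)·σ_(i-1) + 2(h_(i-1)+h_i)·σ_i + h_i·σ_(i+1) = 6(Δ_i − Δ_(i-1)) read
  1·σ_0 + 4·σ_1 + 1·σ_2 = 6(Δ_1 - Δ_0) = -102
Natural end conditions: σ_0 = σ_2 = 0.
Solving the tridiagonal system: σ_0 = 0, σ_1 = -51/2, σ_2 = 0.
On [0, 1], with p_0(x) = a_0 + b_0·x + c_0·x² + d_0·x³: c_0 = σ_0/2 = 0, d_0 = (σ_1 - σ_0)/(6h_0) = -17/4, b_0 = Δ_0 - h_0(2σ_0 + σ_1)/6 = 41/4.

-4.2500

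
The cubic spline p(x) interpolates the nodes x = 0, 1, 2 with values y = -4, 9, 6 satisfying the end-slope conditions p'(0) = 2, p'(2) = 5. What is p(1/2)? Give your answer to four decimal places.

2.0313

Write M_i for p''(x_i). With h_i = 1, 1 and divided differences Δ_i = 13, -3, the continuity of p' gives the tridiagonal system
  1·M_0 + 4·M_1 + 1·M_2 = 6(Δ_1 - Δ_0) = -96
Clamped end conditions give two more equations: 2h_0·M_0 + h_0·M_1 = 6(Δ_0 - p'(0)) = 66 and h_1·M_1 + 2h_1·M_2 = 6(p'(2) - Δ_1) = 48.
Solving the tridiagonal system: M_0 = 117/2, M_1 = -51, M_2 = 99/2.
On [0, 1], p(x) = -4 + 2·x + 117/4·x² - 73/4·x³.
With x = 1/2: p(1/2) = 65/32.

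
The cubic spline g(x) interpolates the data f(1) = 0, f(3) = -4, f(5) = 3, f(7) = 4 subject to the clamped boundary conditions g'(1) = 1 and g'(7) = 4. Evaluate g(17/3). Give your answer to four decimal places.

Let σ_i = g''(x_i). Step sizes h_i = 2, 2, 2; slopes of the chords Δ_i = (y_(i+1) - y_i)/h_i = -2, 7/2, 1/2.
  2·σ_0 + 8·σ_1 + 2·σ_2 = 6(Δ_1 - Δ_0) = 33
  2·σ_1 + 8·σ_2 + 2·σ_3 = 6(Δ_2 - Δ_1) = -18
Clamped end conditions give two more equations: 2h_0·σ_0 + h_0·σ_1 = 6(Δ_0 - g'(1)) = -18 and h_2·σ_2 + 2h_2·σ_3 = 6(g'(7) - Δ_2) = 21.
Solving the tridiagonal system: σ_0 = -42/5, σ_1 = 39/5, σ_2 = -63/10, σ_3 = 42/5.
On [5, 7], g(x) = 3 + 19/10·(x - 5) - 63/20·(x - 5)² + 49/40·(x - 5)³.
With (x - 5) = 2/3: g(17/3) = 436/135.

3.2296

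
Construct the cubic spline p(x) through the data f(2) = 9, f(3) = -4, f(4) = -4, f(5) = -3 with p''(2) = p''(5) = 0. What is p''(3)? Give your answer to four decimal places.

20.4000

Write σ_i for p''(x_i). With h_i = 1, 1, 1 and divided differences Δ_i = -13, 0, 1, the continuity of p' gives the tridiagonal system
  1·σ_0 + 4·σ_1 + 1·σ_2 = 6(Δ_1 - Δ_0) = 78
  1·σ_1 + 4·σ_2 + 1·σ_3 = 6(Δ_2 - Δ_1) = 6
Natural end conditions: σ_0 = σ_3 = 0.
Solving the tridiagonal system: σ_0 = 0, σ_1 = 102/5, σ_2 = -18/5, σ_3 = 0.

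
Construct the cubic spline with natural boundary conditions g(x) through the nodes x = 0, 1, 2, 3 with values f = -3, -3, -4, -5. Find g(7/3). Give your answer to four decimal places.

Write M_i for g''(x_i). With h_i = 1, 1, 1 and divided differences Δ_i = 0, -1, -1, the continuity of g' gives the tridiagonal system
  1·M_0 + 4·M_1 + 1·M_2 = 6(Δ_1 - Δ_0) = -6
  1·M_1 + 4·M_2 + 1·M_3 = 6(Δ_2 - Δ_1) = 0
Natural end conditions: M_0 = M_3 = 0.
Solving: M_0 = 0, M_1 = -8/5, M_2 = 2/5, M_3 = 0.
On [2, 3], g(x) = -4 - 17/15·(x - 2) + 1/5·(x - 2)² - 1/15·(x - 2)³.
With (x - 2) = 1/3: g(7/3) = -353/81.

-4.3580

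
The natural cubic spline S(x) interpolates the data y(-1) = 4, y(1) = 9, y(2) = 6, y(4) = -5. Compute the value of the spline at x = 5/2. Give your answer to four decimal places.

Put M_i = S'' at the i-th knot. Here h = (2, 1, 2) and Δ = (5/2, -3, -11/2), so the interior equations h_(i-1)·M_(i-1) + 2(h_(i-1)+h_i)·M_i + h_i·M_(i+1) = 6(Δ_i − Δ_(i-1)) read
  2·M_0 + 6·M_1 + 1·M_2 = 6(Δ_1 - Δ_0) = -33
  1·M_1 + 6·M_2 + 2·M_3 = 6(Δ_2 - Δ_1) = -15
Natural end conditions: M_0 = M_3 = 0.
Hence M_0 = 0, M_1 = -183/35, M_2 = -57/35, M_3 = 0.
On [2, 4], S(x) = 6 - 309/70·(x - 2) - 57/70·(x - 2)² + 19/140·(x - 2)³.
With (x - 2) = 1/2: S(5/2) = 577/160.

3.6063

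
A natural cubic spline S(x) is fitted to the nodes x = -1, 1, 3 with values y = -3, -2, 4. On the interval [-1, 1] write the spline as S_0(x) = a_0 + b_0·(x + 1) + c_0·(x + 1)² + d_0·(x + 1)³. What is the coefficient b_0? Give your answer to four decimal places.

Put M_i = S'' at the i-th knot. Here h = (2, 2) and Δ = (1/2, 3), so the interior equations h_(i-1)·M_(i-1) + 2(h_(i-1)+h_i)·M_i + h_i·M_(i+1) = 6(Δ_i − Δ_(i-1)) read
  2·M_0 + 8·M_1 + 2·M_2 = 6(Δ_1 - Δ_0) = 15
Natural end conditions: M_0 = M_2 = 0.
Solving the tridiagonal system: M_0 = 0, M_1 = 15/8, M_2 = 0.
On [-1, 1], with S_0(x) = a_0 + b_0·(x + 1) + c_0·(x + 1)² + d_0·(x + 1)³: c_0 = M_0/2 = 0, d_0 = (M_1 - M_0)/(6h_0) = 5/32, b_0 = Δ_0 - h_0(2M_0 + M_1)/6 = -1/8.

-0.1250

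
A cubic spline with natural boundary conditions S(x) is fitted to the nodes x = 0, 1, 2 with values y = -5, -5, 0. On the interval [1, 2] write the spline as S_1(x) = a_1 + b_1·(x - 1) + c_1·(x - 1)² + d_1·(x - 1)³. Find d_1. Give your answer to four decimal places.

Let σ_i = S''(x_i). Step sizes h_i = 1, 1; slopes of the chords Δ_i = (y_(i+1) - y_i)/h_i = 0, 5.
  1·σ_0 + 4·σ_1 + 1·σ_2 = 6(Δ_1 - Δ_0) = 30
Natural end conditions: σ_0 = σ_2 = 0.
Hence σ_0 = 0, σ_1 = 15/2, σ_2 = 0.
On [1, 2], with S_1(x) = a_1 + b_1·(x - 1) + c_1·(x - 1)² + d_1·(x - 1)³: c_1 = σ_1/2 = 15/4, d_1 = (σ_2 - σ_1)/(6h_1) = -5/4, b_1 = Δ_1 - h_1(2σ_1 + σ_2)/6 = 5/2.

-1.2500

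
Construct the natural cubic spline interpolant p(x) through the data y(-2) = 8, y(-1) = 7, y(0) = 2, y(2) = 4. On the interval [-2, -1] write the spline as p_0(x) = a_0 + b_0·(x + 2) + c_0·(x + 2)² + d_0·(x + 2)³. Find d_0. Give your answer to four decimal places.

Write M_i for p''(x_i). With h_i = 1, 1, 2 and divided differences Δ_i = -1, -5, 1, the continuity of p' gives the tridiagonal system
  1·M_0 + 4·M_1 + 1·M_2 = 6(Δ_1 - Δ_0) = -24
  1·M_1 + 6·M_2 + 2·M_3 = 6(Δ_2 - Δ_1) = 36
Natural end conditions: M_0 = M_3 = 0.
Solving: M_0 = 0, M_1 = -180/23, M_2 = 168/23, M_3 = 0.
On [-2, -1], with p_0(x) = a_0 + b_0·(x + 2) + c_0·(x + 2)² + d_0·(x + 2)³: c_0 = M_0/2 = 0, d_0 = (M_1 - M_0)/(6h_0) = -30/23, b_0 = Δ_0 - h_0(2M_0 + M_1)/6 = 7/23.

-1.3043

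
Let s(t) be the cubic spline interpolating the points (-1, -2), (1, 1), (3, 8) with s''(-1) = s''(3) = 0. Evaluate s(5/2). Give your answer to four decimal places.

With σ_i denoting the second derivative at x_i, h_i = 2, 2, and Δ_i = (y_(i+1) − y_i)/h_i = 3/2, 7/2:
  2·σ_0 + 8·σ_1 + 2·σ_2 = 6(Δ_1 - Δ_0) = 12
Natural end conditions: σ_0 = σ_2 = 0.
Hence σ_0 = 0, σ_1 = 3/2, σ_2 = 0.
On [1, 3], s(t) = 1 + 5/2·(t - 1) + 3/4·(t - 1)² - 1/8·(t - 1)³.
With (t - 1) = 3/2: s(5/2) = 385/64.

6.0156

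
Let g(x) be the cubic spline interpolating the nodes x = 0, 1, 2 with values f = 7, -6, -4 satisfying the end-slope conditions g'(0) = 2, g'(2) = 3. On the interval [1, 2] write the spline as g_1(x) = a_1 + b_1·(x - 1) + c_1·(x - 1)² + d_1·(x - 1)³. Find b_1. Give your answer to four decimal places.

Write m_i for g''(x_i). With h_i = 1, 1 and divided differences Δ_i = -13, 2, the continuity of g' gives the tridiagonal system
  1·m_0 + 4·m_1 + 1·m_2 = 6(Δ_1 - Δ_0) = 90
Clamped end conditions give two more equations: 2h_0·m_0 + h_0·m_1 = 6(Δ_0 - g'(0)) = -90 and h_1·m_1 + 2h_1·m_2 = 6(g'(2) - Δ_1) = 6.
Solving: m_0 = -67, m_1 = 44, m_2 = -19.
On [1, 2], with g_1(x) = a_1 + b_1·(x - 1) + c_1·(x - 1)² + d_1·(x - 1)³: c_1 = m_1/2 = 22, d_1 = (m_2 - m_1)/(6h_1) = -21/2, b_1 = Δ_1 - h_1(2m_1 + m_2)/6 = -19/2.

-9.5000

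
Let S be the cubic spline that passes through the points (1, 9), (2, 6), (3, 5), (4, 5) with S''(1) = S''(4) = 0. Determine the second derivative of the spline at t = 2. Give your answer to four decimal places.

Put M_i = S'' at the i-th knot. Here h = (1, 1, 1) and Δ = (-3, -1, 0), so the interior equations h_(i-1)·M_(i-1) + 2(h_(i-1)+h_i)·M_i + h_i·M_(i+1) = 6(Δ_i − Δ_(i-1)) read
  1·M_0 + 4·M_1 + 1·M_2 = 6(Δ_1 - Δ_0) = 12
  1·M_1 + 4·M_2 + 1·M_3 = 6(Δ_2 - Δ_1) = 6
Natural end conditions: M_0 = M_3 = 0.
Solving: M_0 = 0, M_1 = 14/5, M_2 = 4/5, M_3 = 0.

2.8000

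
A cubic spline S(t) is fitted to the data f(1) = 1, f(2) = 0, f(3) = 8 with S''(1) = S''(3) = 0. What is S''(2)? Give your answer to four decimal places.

13.5000

With m_i denoting the second derivative at x_i, h_i = 1, 1, and Δ_i = (y_(i+1) − y_i)/h_i = -1, 8:
  1·m_0 + 4·m_1 + 1·m_2 = 6(Δ_1 - Δ_0) = 54
Natural end conditions: m_0 = m_2 = 0.
Solving the tridiagonal system: m_0 = 0, m_1 = 27/2, m_2 = 0.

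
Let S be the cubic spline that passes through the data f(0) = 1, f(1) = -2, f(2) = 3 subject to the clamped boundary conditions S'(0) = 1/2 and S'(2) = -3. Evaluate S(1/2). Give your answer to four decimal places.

-0.7031

Put M_i = S'' at the i-th knot. Here h = (1, 1) and Δ = (-3, 5), so the interior equations h_(i-1)·M_(i-1) + 2(h_(i-1)+h_i)·M_i + h_i·M_(i+1) = 6(Δ_i − Δ_(i-1)) read
  1·M_0 + 4·M_1 + 1·M_2 = 6(Δ_1 - Δ_0) = 48
Clamped end conditions give two more equations: 2h_0·M_0 + h_0·M_1 = 6(Δ_0 - S'(0)) = -21 and h_1·M_1 + 2h_1·M_2 = 6(S'(2) - Δ_1) = -48.
Hence M_0 = -97/4, M_1 = 55/2, M_2 = -151/4.
On [0, 1], S(t) = 1 + 1/2·t - 97/8·t² + 69/8·t³.
With t = 1/2: S(1/2) = -45/64.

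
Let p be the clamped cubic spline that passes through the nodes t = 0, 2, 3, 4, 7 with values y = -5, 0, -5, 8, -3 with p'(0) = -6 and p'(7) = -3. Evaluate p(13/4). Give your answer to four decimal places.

Write σ_i for p''(x_i). With h_i = 2, 1, 1, 3 and divided differences Δ_i = 5/2, -5, 13, -11/3, the continuity of p' gives the tridiagonal system
  2·σ_0 + 6·σ_1 + 1·σ_2 = 6(Δ_1 - Δ_0) = -45
  1·σ_1 + 4·σ_2 + 1·σ_3 = 6(Δ_2 - Δ_1) = 108
  1·σ_2 + 8·σ_3 + 3·σ_4 = 6(Δ_3 - Δ_2) = -100
Clamped end conditions give two more equations: 2h_0·σ_0 + h_0·σ_1 = 6(Δ_0 - p'(0)) = 51 and h_3·σ_3 + 2h_3·σ_4 = 6(p'(7) - Δ_3) = 4.
Hence σ_0 = 7451/316, σ_1 = -1711/79, σ_2 = 5971/158, σ_3 = -1699/79, σ_4 = 5413/474.
On [3, 4], p(t) = -5 + 315/79·(t - 3) + 5971/316·(t - 3)² - 3123/316·(t - 3)³.
With (t - 3) = 1/4: p(13/4) = -60199/20224.

-2.9766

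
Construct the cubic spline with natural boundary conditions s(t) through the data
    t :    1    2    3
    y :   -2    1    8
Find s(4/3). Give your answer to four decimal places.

-1.2963

Let m_i = s''(x_i). Step sizes h_i = 1, 1; slopes of the chords Δ_i = (y_(i+1) - y_i)/h_i = 3, 7.
  1·m_0 + 4·m_1 + 1·m_2 = 6(Δ_1 - Δ_0) = 24
Natural end conditions: m_0 = m_2 = 0.
Solving the tridiagonal system: m_0 = 0, m_1 = 6, m_2 = 0.
On [1, 2], s(t) = -2 + 2·(t - 1) + 0·(t - 1)² + 1·(t - 1)³.
With (t - 1) = 1/3: s(4/3) = -35/27.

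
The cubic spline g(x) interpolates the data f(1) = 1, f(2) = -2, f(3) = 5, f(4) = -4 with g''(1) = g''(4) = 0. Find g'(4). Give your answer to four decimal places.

-13.9333

With σ_i denoting the second derivative at x_i, h_i = 1, 1, 1, and Δ_i = (y_(i+1) − y_i)/h_i = -3, 7, -9:
  1·σ_0 + 4·σ_1 + 1·σ_2 = 6(Δ_1 - Δ_0) = 60
  1·σ_1 + 4·σ_2 + 1·σ_3 = 6(Δ_2 - Δ_1) = -96
Natural end conditions: σ_0 = σ_3 = 0.
Solving: σ_0 = 0, σ_1 = 112/5, σ_2 = -148/5, σ_3 = 0.
On [3, 4], g'(x) = b_2 + 2c_2·(x - 3) + 3d_2·(x - 3)² with b_2 = Δ_2 - h_2(2σ_2 + σ_3)/6 = 13/15, c_2 = σ_2/2 = -74/5, d_2 = (σ_3 - σ_2)/(6h_2) = 74/15. So g'(4) = -209/15.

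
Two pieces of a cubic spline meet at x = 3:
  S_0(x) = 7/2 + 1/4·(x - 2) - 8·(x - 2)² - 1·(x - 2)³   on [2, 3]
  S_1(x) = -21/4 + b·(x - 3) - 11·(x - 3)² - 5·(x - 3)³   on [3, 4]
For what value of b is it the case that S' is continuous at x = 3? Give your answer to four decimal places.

S_0'(x) = 1/4 - 16·(x - 2) - 3·(x - 2)², so S_0'(3) = -75/4. On the right, S_1'(3) = b, so b = -75/4.

-18.7500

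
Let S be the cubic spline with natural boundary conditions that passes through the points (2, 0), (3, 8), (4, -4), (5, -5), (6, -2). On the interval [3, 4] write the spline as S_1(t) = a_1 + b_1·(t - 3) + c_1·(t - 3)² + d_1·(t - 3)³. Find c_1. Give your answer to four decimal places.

-18.2143

Let M_i = S''(x_i). Step sizes h_i = 1, 1, 1, 1; slopes of the chords Δ_i = (y_(i+1) - y_i)/h_i = 8, -12, -1, 3.
  1·M_0 + 4·M_1 + 1·M_2 = 6(Δ_1 - Δ_0) = -120
  1·M_1 + 4·M_2 + 1·M_3 = 6(Δ_2 - Δ_1) = 66
  1·M_2 + 4·M_3 + 1·M_4 = 6(Δ_3 - Δ_2) = 24
Natural end conditions: M_0 = M_4 = 0.
Forward elimination and back-substitution give M_0 = 0, M_1 = -255/7, M_2 = 180/7, M_3 = -3/7, M_4 = 0.
On [3, 4], with S_1(t) = a_1 + b_1·(t - 3) + c_1·(t - 3)² + d_1·(t - 3)³: c_1 = M_1/2 = -255/14, d_1 = (M_2 - M_1)/(6h_1) = 145/14, b_1 = Δ_1 - h_1(2M_1 + M_2)/6 = -29/7.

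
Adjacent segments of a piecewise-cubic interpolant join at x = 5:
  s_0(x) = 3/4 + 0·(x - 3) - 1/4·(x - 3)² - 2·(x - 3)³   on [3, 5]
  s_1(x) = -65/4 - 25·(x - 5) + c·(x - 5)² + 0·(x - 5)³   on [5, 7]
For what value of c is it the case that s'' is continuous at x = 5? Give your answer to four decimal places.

-12.2500

s_0''(x) = -1/2 - 12·(x - 3), so s_0''(5) = -49/2. On the right, s_1''(5) = 2c, so c = -49/4.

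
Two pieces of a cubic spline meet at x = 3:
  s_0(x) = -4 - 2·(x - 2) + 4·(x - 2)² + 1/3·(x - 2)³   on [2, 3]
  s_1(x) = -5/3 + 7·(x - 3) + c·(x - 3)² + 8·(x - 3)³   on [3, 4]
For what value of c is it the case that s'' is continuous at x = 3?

5

s_0''(x) = 8 + 2·(x - 2), so s_0''(3) = 10. On the right, s_1''(3) = 2c, so c = 5.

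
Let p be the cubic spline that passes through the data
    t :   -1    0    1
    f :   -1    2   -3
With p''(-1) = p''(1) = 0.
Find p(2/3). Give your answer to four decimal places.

Put M_i = p'' at the i-th knot. Here h = (1, 1) and Δ = (3, -5), so the interior equations h_(i-1)·M_(i-1) + 2(h_(i-1)+h_i)·M_i + h_i·M_(i+1) = 6(Δ_i − Δ_(i-1)) read
  1·M_0 + 4·M_1 + 1·M_2 = 6(Δ_1 - Δ_0) = -48
Natural end conditions: M_0 = M_2 = 0.
Forward elimination and back-substitution give M_0 = 0, M_1 = -12, M_2 = 0.
On [0, 1], p(t) = 2 - 1·t - 6·t² + 2·t³.
With t = 2/3: p(2/3) = -20/27.

-0.7407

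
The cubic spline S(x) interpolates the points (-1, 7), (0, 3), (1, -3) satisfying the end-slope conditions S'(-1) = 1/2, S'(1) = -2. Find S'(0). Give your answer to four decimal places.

-7.1250

With M_i denoting the second derivative at x_i, h_i = 1, 1, and Δ_i = (y_(i+1) − y_i)/h_i = -4, -6:
  1·M_0 + 4·M_1 + 1·M_2 = 6(Δ_1 - Δ_0) = -12
Clamped end conditions give two more equations: 2h_0·M_0 + h_0·M_1 = 6(Δ_0 - S'(-1)) = -27 and h_1·M_1 + 2h_1·M_2 = 6(S'(1) - Δ_1) = 24.
Forward elimination and back-substitution give M_0 = -47/4, M_1 = -7/2, M_2 = 55/4.
On [0, 1], S'(x) = b_1 + 2c_1·x + 3d_1·x² with b_1 = Δ_1 - h_1(2M_1 + M_2)/6 = -57/8, c_1 = M_1/2 = -7/4, d_1 = (M_2 - M_1)/(6h_1) = 23/8. So S'(0) = -57/8.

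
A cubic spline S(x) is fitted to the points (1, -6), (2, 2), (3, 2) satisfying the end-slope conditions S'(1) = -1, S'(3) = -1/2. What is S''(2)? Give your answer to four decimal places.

-24.5000

With m_i denoting the second derivative at x_i, h_i = 1, 1, and Δ_i = (y_(i+1) − y_i)/h_i = 8, 0:
  1·m_0 + 4·m_1 + 1·m_2 = 6(Δ_1 - Δ_0) = -48
Clamped end conditions give two more equations: 2h_0·m_0 + h_0·m_1 = 6(Δ_0 - S'(1)) = 54 and h_1·m_1 + 2h_1·m_2 = 6(S'(3) - Δ_1) = -3.
Solving: m_0 = 157/4, m_1 = -49/2, m_2 = 43/4.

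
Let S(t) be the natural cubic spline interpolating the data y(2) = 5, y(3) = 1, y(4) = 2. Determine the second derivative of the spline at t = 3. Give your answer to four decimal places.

7.5000

Let σ_i = S''(x_i). Step sizes h_i = 1, 1; slopes of the chords Δ_i = (y_(i+1) - y_i)/h_i = -4, 1.
  1·σ_0 + 4·σ_1 + 1·σ_2 = 6(Δ_1 - Δ_0) = 30
Natural end conditions: σ_0 = σ_2 = 0.
Forward elimination and back-substitution give σ_0 = 0, σ_1 = 15/2, σ_2 = 0.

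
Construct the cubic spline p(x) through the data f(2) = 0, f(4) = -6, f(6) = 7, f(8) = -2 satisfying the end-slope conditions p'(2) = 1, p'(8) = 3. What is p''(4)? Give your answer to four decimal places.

14.6667

Let σ_i = p''(x_i). Step sizes h_i = 2, 2, 2; slopes of the chords Δ_i = (y_(i+1) - y_i)/h_i = -3, 13/2, -9/2.
  2·σ_0 + 8·σ_1 + 2·σ_2 = 6(Δ_1 - Δ_0) = 57
  2·σ_1 + 8·σ_2 + 2·σ_3 = 6(Δ_2 - Δ_1) = -66
Clamped end conditions give two more equations: 2h_0·σ_0 + h_0·σ_1 = 6(Δ_0 - p'(2)) = -24 and h_2·σ_2 + 2h_2·σ_3 = 6(p'(8) - Δ_2) = 45.
Solving the tridiagonal system: σ_0 = -40/3, σ_1 = 44/3, σ_2 = -101/6, σ_3 = 59/3.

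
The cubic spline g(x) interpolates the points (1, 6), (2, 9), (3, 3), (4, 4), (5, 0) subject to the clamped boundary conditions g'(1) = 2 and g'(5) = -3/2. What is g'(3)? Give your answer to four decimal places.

-2.9643

Let m_i = g''(x_i). Step sizes h_i = 1, 1, 1, 1; slopes of the chords Δ_i = (y_(i+1) - y_i)/h_i = 3, -6, 1, -4.
  1·m_0 + 4·m_1 + 1·m_2 = 6(Δ_1 - Δ_0) = -54
  1·m_1 + 4·m_2 + 1·m_3 = 6(Δ_2 - Δ_1) = 42
  1·m_2 + 4·m_3 + 1·m_4 = 6(Δ_3 - Δ_2) = -30
Clamped end conditions give two more equations: 2h_0·m_0 + h_0·m_1 = 6(Δ_0 - g'(1)) = 6 and h_3·m_3 + 2h_3·m_4 = 6(g'(5) - Δ_3) = 15.
Hence m_0 = 785/56, m_1 = -617/28, m_2 = 161/8, m_3 = -461/28, m_4 = 881/56.
On [3, 4], g'(x) = b_2 + 2c_2·(x - 3) + 3d_2·(x - 3)² with b_2 = Δ_2 - h_2(2m_2 + m_3)/6 = -83/28, c_2 = m_2/2 = 161/16, d_2 = (m_3 - m_2)/(6h_2) = -683/112. So g'(3) = -83/28.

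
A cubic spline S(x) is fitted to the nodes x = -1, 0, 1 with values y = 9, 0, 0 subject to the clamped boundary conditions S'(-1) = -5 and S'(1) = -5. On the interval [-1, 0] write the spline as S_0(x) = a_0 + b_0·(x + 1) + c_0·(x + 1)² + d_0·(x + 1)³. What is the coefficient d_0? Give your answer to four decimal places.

Put m_i = S'' at the i-th knot. Here h = (1, 1) and Δ = (-9, 0), so the interior equations h_(i-1)·m_(i-1) + 2(h_(i-1)+h_i)·m_i + h_i·m_(i+1) = 6(Δ_i − Δ_(i-1)) read
  1·m_0 + 4·m_1 + 1·m_2 = 6(Δ_1 - Δ_0) = 54
Clamped end conditions give two more equations: 2h_0·m_0 + h_0·m_1 = 6(Δ_0 - S'(-1)) = -24 and h_1·m_1 + 2h_1·m_2 = 6(S'(1) - Δ_1) = -30.
Forward elimination and back-substitution give m_0 = -51/2, m_1 = 27, m_2 = -57/2.
On [-1, 0], with S_0(x) = a_0 + b_0·(x + 1) + c_0·(x + 1)² + d_0·(x + 1)³: c_0 = m_0/2 = -51/4, d_0 = (m_1 - m_0)/(6h_0) = 35/4, b_0 = Δ_0 - h_0(2m_0 + m_1)/6 = -5.

8.7500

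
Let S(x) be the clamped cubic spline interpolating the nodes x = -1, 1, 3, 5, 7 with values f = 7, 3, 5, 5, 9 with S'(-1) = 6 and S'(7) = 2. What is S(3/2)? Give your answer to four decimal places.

2.4805

Write σ_i for S''(x_i). With h_i = 2, 2, 2, 2 and divided differences Δ_i = -2, 1, 0, 2, the continuity of S' gives the tridiagonal system
  2·σ_0 + 8·σ_1 + 2·σ_2 = 6(Δ_1 - Δ_0) = 18
  2·σ_1 + 8·σ_2 + 2·σ_3 = 6(Δ_2 - Δ_1) = -6
  2·σ_2 + 8·σ_3 + 2·σ_4 = 6(Δ_3 - Δ_2) = 12
Clamped end conditions give two more equations: 2h_0·σ_0 + h_0·σ_1 = 6(Δ_0 - S'(-1)) = -48 and h_3·σ_3 + 2h_3·σ_4 = 6(S'(7) - Δ_3) = 0.
Solving the tridiagonal system: σ_0 = -865/56, σ_1 = 193/28, σ_2 = -25/8, σ_3 = 73/28, σ_4 = -73/56.
On [1, 3], S(x) = 3 - 143/56·(x - 1) + 193/56·(x - 1)² - 187/224·(x - 1)³.
With (x - 1) = 1/2: S(3/2) = 635/256.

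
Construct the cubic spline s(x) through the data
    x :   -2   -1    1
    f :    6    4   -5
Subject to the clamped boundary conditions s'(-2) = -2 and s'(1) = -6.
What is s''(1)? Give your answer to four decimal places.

Put σ_i = s'' at the i-th knot. Here h = (1, 2) and Δ = (-2, -9/2), so the interior equations h_(i-1)·σ_(i-1) + 2(h_(i-1)+h_i)·σ_i + h_i·σ_(i+1) = 6(Δ_i − Δ_(i-1)) read
  1·σ_0 + 6·σ_1 + 2·σ_2 = 6(Δ_1 - Δ_0) = -15
Clamped end conditions give two more equations: 2h_0·σ_0 + h_0·σ_1 = 6(Δ_0 - s'(-2)) = 0 and h_1·σ_1 + 2h_1·σ_2 = 6(s'(1) - Δ_1) = -9.
Solving the tridiagonal system: σ_0 = 7/6, σ_1 = -7/3, σ_2 = -13/12.

-1.0833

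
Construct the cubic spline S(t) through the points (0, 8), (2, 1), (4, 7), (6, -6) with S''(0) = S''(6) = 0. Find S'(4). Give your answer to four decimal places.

-0.5667

Let σ_i = S''(x_i). Step sizes h_i = 2, 2, 2; slopes of the chords Δ_i = (y_(i+1) - y_i)/h_i = -7/2, 3, -13/2.
  2·σ_0 + 8·σ_1 + 2·σ_2 = 6(Δ_1 - Δ_0) = 39
  2·σ_1 + 8·σ_2 + 2·σ_3 = 6(Δ_2 - Δ_1) = -57
Natural end conditions: σ_0 = σ_3 = 0.
Solving the tridiagonal system: σ_0 = 0, σ_1 = 71/10, σ_2 = -89/10, σ_3 = 0.
On [4, 6], S'(t) = b_2 + 2c_2·(t - 4) + 3d_2·(t - 4)² with b_2 = Δ_2 - h_2(2σ_2 + σ_3)/6 = -17/30, c_2 = σ_2/2 = -89/20, d_2 = (σ_3 - σ_2)/(6h_2) = 89/120. So S'(4) = -17/30.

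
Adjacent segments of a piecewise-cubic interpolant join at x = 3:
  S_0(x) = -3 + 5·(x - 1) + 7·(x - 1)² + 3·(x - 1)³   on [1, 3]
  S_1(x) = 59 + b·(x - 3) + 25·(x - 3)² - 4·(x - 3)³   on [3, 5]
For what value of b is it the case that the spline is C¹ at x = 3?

S_0'(x) = 5 + 14·(x - 1) + 9·(x - 1)², so S_0'(3) = 69. On the right, S_1'(3) = b, so b = 69.

69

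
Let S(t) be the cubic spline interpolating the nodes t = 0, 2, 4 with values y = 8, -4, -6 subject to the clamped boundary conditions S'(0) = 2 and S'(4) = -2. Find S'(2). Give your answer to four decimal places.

-5.2500

With m_i denoting the second derivative at x_i, h_i = 2, 2, and Δ_i = (y_(i+1) − y_i)/h_i = -6, -1:
  2·m_0 + 8·m_1 + 2·m_2 = 6(Δ_1 - Δ_0) = 30
Clamped end conditions give two more equations: 2h_0·m_0 + h_0·m_1 = 6(Δ_0 - S'(0)) = -48 and h_1·m_1 + 2h_1·m_2 = 6(S'(4) - Δ_1) = -6.
Solving the tridiagonal system: m_0 = -67/4, m_1 = 19/2, m_2 = -25/4.
On [2, 4], S'(t) = b_1 + 2c_1·(t - 2) + 3d_1·(t - 2)² with b_1 = Δ_1 - h_1(2m_1 + m_2)/6 = -21/4, c_1 = m_1/2 = 19/4, d_1 = (m_2 - m_1)/(6h_1) = -21/16. So S'(2) = -21/4.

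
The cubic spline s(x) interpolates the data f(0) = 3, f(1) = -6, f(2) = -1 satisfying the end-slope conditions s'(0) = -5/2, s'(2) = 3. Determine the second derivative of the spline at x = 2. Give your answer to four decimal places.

-24.2500

Put σ_i = s'' at the i-th knot. Here h = (1, 1) and Δ = (-9, 5), so the interior equations h_(i-1)·σ_(i-1) + 2(h_(i-1)+h_i)·σ_i + h_i·σ_(i+1) = 6(Δ_i − Δ_(i-1)) read
  1·σ_0 + 4·σ_1 + 1·σ_2 = 6(Δ_1 - Δ_0) = 84
Clamped end conditions give two more equations: 2h_0·σ_0 + h_0·σ_1 = 6(Δ_0 - s'(0)) = -39 and h_1·σ_1 + 2h_1·σ_2 = 6(s'(2) - Δ_1) = -12.
Solving the tridiagonal system: σ_0 = -151/4, σ_1 = 73/2, σ_2 = -97/4.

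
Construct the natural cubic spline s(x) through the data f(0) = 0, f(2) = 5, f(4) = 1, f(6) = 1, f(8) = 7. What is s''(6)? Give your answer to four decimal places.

Let M_i = s''(x_i). Step sizes h_i = 2, 2, 2, 2; slopes of the chords Δ_i = (y_(i+1) - y_i)/h_i = 5/2, -2, 0, 3.
  2·M_0 + 8·M_1 + 2·M_2 = 6(Δ_1 - Δ_0) = -27
  2·M_1 + 8·M_2 + 2·M_3 = 6(Δ_2 - Δ_1) = 12
  2·M_2 + 8·M_3 + 2·M_4 = 6(Δ_3 - Δ_2) = 18
Natural end conditions: M_0 = M_4 = 0.
Solving: M_0 = 0, M_1 = -435/112, M_2 = 57/28, M_3 = 195/112, M_4 = 0.

1.7411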